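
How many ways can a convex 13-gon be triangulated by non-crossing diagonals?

This is a standard Catalan-number count: the answer is C_n. Here n = 13 - 2 = 11.
C_n = (2n)!/(n!(n+1)!), so C_{11} = 22!/(11! x 12!) = C(22,11)/12 = 705432/12.

Final answer: C_{11} = 58786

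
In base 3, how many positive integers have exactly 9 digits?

In base 3, the leading digit has 2 choices (1..2); each of the remaining 8 digits has 3 choices.
Total: 2 x 3^8.

Final answer: 13122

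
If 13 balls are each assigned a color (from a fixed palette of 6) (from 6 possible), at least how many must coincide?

There are 6 possible values for color (from a fixed palette of 6). With 13 balls and 6 categories, by pigeonhole: ceiling(13/6).

Final answer: 3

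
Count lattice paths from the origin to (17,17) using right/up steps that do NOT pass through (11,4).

Total paths to (17,17): C(34,17) = 2333606220.
Paths through (11,4): C(15,4) x C(19,13) = 37035180.
Avoiding (11,4): 2333606220 - 37035180.

Final answer: 2296571040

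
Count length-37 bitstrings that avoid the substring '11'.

A valid string ends in 0 (append to any length-(n-1) valid string) or in 01 (append to any length-(n-2) valid string), so a(n) = a(n-1) + a(n-2) with a(1)=2, a(2)=3.
Building up term by term: a(1)=2, a(2)=3, a(3)=5, a(4)=8, a(5)=13, a(6)=21, a(7)=34, a(8)=55, a(9)=89, a(10)=144, a(11)=233, a(12)=377, a(13)=610, a(14)=987, a(15)=1597, a(16)=2584, a(17)=4181, a(18)=6765, a(19)=10946, a(20)=17711, a(21)=28657, a(22)=46368, a(23)=75025, a(24)=121393, a(25)=196418, a(26)=317811, a(27)=514229, a(28)=832040, a(29)=1346269, a(30)=2178309, a(31)=3524578, a(32)=5702887, a(33)=9227465, a(34)=14930352, a(35)=24157817, a(36)=39088169, a(37)=63245986.

Final answer: 63245986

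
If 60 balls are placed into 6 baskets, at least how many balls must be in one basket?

By the pigeonhole principle: ceiling(60/6).

Final answer: 10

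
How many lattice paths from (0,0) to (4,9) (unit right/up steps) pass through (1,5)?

Paths (0,0)->(1,5): C(6,5) = 6.
Paths (1,5)->(4,9): C(7,4) = 35.
By multiplication principle: 6 x 35.

Final answer: 210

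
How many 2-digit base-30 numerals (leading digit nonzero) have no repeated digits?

First digit: 29 (nonzero). Second: 29 (not first). Third: 28, etc.
Total: 29 x 29.

Final answer: 841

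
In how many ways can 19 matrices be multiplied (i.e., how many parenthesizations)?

The structures are counted by the Catalan number C_n. Here n = 19 - 1 = 18.
C_n = (2n)!/(n!(n+1)!), so C_{18} = 36!/(18! x 19!) = C(36,18)/19 = 9075135300/19.

Final answer: C_{18} = 477638700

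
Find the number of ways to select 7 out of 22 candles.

C(22,7) = 22!/(7! x 15!).

Final answer: \binom{22}{7} = 170544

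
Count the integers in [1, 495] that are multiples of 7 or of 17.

Multiples of 7: 70. Multiples of 17: 29. Of both (lcm=119): 4.
By inclusion-exclusion: 70 + 29 - 4.

Final answer: 95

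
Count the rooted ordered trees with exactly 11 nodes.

The structures are counted by the Catalan number C_n. Here n = 11 - 1 = 10.
C_n = (2n)!/(n!(n+1)!), so C_{10} = 20!/(10! x 11!) = C(20,10)/11 = 184756/11.

Final answer: C_{10} = 16796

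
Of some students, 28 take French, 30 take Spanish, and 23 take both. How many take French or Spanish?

|A union B| = |A| + |B| - |A intersect B| = 28 + 30 - 23.

Final answer: 35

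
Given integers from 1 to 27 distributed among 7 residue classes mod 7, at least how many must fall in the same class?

By pigeonhole with 27 objects and 7 categories: ceiling(27/7).

Final answer: 4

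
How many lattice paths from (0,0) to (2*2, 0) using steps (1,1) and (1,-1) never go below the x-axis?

Total monotonic paths to (2,2): C(4,2) = 6.
Paths that cross above y=x (reflection bijection): C(4,3) = 4.
Valid Dyck paths: 6 - 4.
(Equivalently, C_{2} = C(4,2)/3 = 6/3.)

Final answer: C_{2} = 2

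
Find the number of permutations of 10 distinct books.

The number of ways to arrange 10 distinct objects is 10!.

Final answer: 10! = 3628800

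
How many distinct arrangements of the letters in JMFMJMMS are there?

Letters (F:1, J:2, M:4, S:1). Total letters: 8.
Permutations = 8!/(4! x 2!).

Final answer: 840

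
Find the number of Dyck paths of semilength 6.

Total monotonic paths to (6,6): C(12,6) = 924.
Paths that cross above y=x (reflection bijection): C(12,7) = 792.
Valid Dyck paths: 924 - 792.
(These counts are the Catalan numbers.)

Final answer: C_{6} = 132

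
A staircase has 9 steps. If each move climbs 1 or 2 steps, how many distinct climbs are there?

Let f(n) count the ways. The last step is size 1 or 2, so f(n) = f(n-1) + f(n-2) with f(1)=1, f(2)=2.
Building up term by term: f(1)=1, f(2)=2, f(3)=3, f(4)=5, f(5)=8, f(6)=13, f(7)=21, f(8)=34, f(9)=55.

Final answer: 55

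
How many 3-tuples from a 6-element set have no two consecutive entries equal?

First character: 6 choices. Each subsequent: 5 choices (must differ from the previous one).
Total: 6 x 5^2.

Final answer: 6 x 5^{2} = 150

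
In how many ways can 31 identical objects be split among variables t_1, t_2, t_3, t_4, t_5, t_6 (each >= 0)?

Stars and bars with 31 stars and 5 bars:
C(31+6-1, 6-1) = C(36,5).

Final answer: C(36,5) = 376992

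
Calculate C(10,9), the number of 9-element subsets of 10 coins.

C(10,9) = 10!/(9! x 1!).

Final answer: \binom{10}{9} = 10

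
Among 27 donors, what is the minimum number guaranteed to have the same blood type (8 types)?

There are 8 possible values for blood type (8 types). With 27 donors and 8 categories, by pigeonhole: ceiling(27/8).

Final answer: 4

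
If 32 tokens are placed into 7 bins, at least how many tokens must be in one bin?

By the pigeonhole principle: ceiling(32/7).

Final answer: 5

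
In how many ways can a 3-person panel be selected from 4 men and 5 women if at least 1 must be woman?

Sum over valid woman counts:
C(5,1)C(4,2) = 30
C(5,2)C(4,1) = 40
C(5,3)C(4,0) = 10
Total: 30 + 40 + 10.

Final answer: 80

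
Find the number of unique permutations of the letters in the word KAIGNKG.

Letters (A:1, G:2, I:1, K:2, N:1). Total letters: 7.
Permutations = 7!/(2! x 2!).

Final answer: 1260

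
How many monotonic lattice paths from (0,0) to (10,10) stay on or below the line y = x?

Total monotonic paths to (10,10): C(20,10) = 184756.
A path is bad iff it touches y = x + 1; reflecting its initial segment maps bad paths bijectively onto all paths to (9,11), of which there are C(20,11) = 167960.
Valid Dyck paths: 184756 - 167960.
(These counts are the Catalan numbers.)

Final answer: C_{10} = 16796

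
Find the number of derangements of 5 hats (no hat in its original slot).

Use the recurrence D(n) = (n-1)(D(n-1) + D(n-2)) with D(0)=1, D(1)=0.
D(2) = 1 x (0 + 1) = 1
D(3) = 2 x (1 + 0) = 2
D(4) = 3 x (2 + 1) = 9
D(5) = 4 x (D(4) + D(3)) = 4 x (9 + 2)

Final answer: D(5) = 44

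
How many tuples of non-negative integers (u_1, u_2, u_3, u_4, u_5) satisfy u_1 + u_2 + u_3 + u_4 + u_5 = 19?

Stars and bars with 19 stars and 4 bars:
C(19+5-1, 5-1) = C(23,4).

Final answer: C(23,4) = 8855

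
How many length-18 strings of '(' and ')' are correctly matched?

This is counted by the nth Catalan number C_n. Here n = 9 (pairs).
C_n = C(2n,n)/(n+1), so C_{9} = C(18,9)/10 = 48620/10.

Final answer: C_{9} = 4862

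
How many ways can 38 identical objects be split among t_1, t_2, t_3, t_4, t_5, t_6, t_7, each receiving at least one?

Substitute t'_i = t_i - 1 (so t'_i >= 0). Then sum t'_i = 38 - 7 = 31.
Stars and bars: C(31+7-1, 7-1) = C(37,6).

Final answer: C(37,6) = 2324784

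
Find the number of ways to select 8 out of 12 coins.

C(12,8) = 12!/(8! x (12-8)!).

Final answer: C(12,8) = 495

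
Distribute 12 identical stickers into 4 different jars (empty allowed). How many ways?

Stars and bars: C(n+k-1, k-1) = C(15,3).

Final answer: C(15,3) = 455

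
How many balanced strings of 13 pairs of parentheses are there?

This is a standard Catalan-number count: the answer is C_n. Here n = 13 (pairs).
C_n = (2n)!/(n!(n+1)!), so C_{13} = 26!/(13! x 14!) = C(26,13)/14 = 10400600/14.

Final answer: C_{13} = 742900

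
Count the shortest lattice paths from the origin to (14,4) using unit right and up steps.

Each path has 14 right steps and 4 up steps in some order (18 steps total).
Choose which 4 of the 18 steps are up: C(18,4).

Final answer: C(18,4) = 3060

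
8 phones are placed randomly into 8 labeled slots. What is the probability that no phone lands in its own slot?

Use the recurrence D(n) = (n-1)(D(n-1) + D(n-2)) with D(0)=1, D(1)=0.
Building up: D(2)=1, D(3)=2, D(4)=9, D(5)=44, D(6)=265, D(7)=1854, D(8)=14833.
Total arrangements: 8! = 40320.
Probability = D(8)/8! = 2119/5760.

Final answer: D(8)/8! = 14833/40320 = 0.367882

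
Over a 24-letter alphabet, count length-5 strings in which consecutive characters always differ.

Let g(n) count such strings. g(1) = 24, and each valid string of length n-1 extends in 23 ways (any symbol but the last), so g(n) = 23 g(n-1).
Total: g(5) = 24 x 23^4.

Final answer: 24 x 23^{4} = 6716184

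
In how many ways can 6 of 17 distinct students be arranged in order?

P(17,6) = 17!/(17-6)! = 17!/11!.

Final answer: P(17,6) = 8910720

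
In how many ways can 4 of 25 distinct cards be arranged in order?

P(25,4) = 25!/(25-4)! = 25!/21!.

Final answer: P(25,4) = 303600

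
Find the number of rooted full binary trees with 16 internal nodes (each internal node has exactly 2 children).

This is a standard Catalan-number count: the answer is C_n. Here n = 16.
Using C_0 = 1 and C_(k+1) = C_k x 2(2k+1)/(k+2), build up term by term: C_1=1, C_2=2, C_3=5, C_4=14, C_5=42, C_6=132, C_7=429, C_8=1430, C_9=4862, C_10=16796, C_11=58786, C_12=208012, C_13=742900, C_14=2674440, C_15=9694845, C_16=35357670.

Final answer: C_{16} = 35357670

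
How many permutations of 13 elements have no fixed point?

Derangements satisfy D(n) = (n-1)(D(n-1) + D(n-2)), starting from D(0)=1, D(1)=0.
Building up: D(2)=1, D(3)=2, D(4)=9, D(5)=44, D(6)=265, D(7)=1854, D(8)=14833, D(9)=133496, D(10)=1334961, D(11)=14684570, D(12)=176214841.
D(13) = 12 x (D(12) + D(11)) = 12 x (176214841 + 14684570).

Final answer: D(13) = 2290792932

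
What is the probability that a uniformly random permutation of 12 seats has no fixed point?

Use the recurrence D(n) = (n-1)(D(n-1) + D(n-2)) with D(0)=1, D(1)=0.
Building up: D(2)=1, D(3)=2, D(4)=9, D(5)=44, D(6)=265, D(7)=1854, D(8)=14833, D(9)=133496, D(10)=1334961, D(11)=14684570, D(12)=176214841.
Total arrangements: 12! = 479001600.
Probability = D(12)/12! = 16019531/43545600.

Final answer: D(12)/12! = 176214841/479001600 = 0.367879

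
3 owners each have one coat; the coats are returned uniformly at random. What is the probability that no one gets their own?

D(n) = (n-1)(D(n-1) + D(n-2)), D(0)=1, D(1)=0.
Building up: D(2)=1, D(3)=2.
Total arrangements: 3! = 6.
Probability = D(3)/3! = 1/3.

Final answer: D(3)/3! = 2/6 = 0.333333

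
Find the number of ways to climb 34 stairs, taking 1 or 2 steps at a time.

Condition on the final move: it is a 1-step (f(n-1) ways to get there) or a 2-step (f(n-2) ways), so f(n) = f(n-1) + f(n-2), with f(1)=1, f(2)=2.
Building up term by term: f(1)=1, f(2)=2, f(3)=3, f(4)=5, f(5)=8, f(6)=13, f(7)=21, f(8)=34, f(9)=55, f(10)=89, f(11)=144, f(12)=233, f(13)=377, f(14)=610, f(15)=987, f(16)=1597, f(17)=2584, f(18)=4181, f(19)=6765, f(20)=10946, f(21)=17711, f(22)=28657, f(23)=46368, f(24)=75025, f(25)=121393, f(26)=196418, f(27)=317811, f(28)=514229, f(29)=832040, f(30)=1346269, f(31)=2178309, f(32)=3524578, f(33)=5702887, f(34)=9227465.

Final answer: 9227465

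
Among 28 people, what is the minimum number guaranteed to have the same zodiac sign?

There are 12 possible values for zodiac sign. With 28 people and 12 categories, by pigeonhole: ceiling(28/12).

Final answer: 3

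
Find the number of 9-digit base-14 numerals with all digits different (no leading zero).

First digit: 13 (nonzero). Second: 13 (not first). Third: 12, etc.
Total: 13 x 13 x 12 x 11 x 10 x 9 x 8 x 7 x 6.

Final answer: 674593920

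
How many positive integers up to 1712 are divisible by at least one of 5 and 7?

Multiples of 5: 342. Multiples of 7: 244. Of both (lcm=35): 48.
By inclusion-exclusion: 342 + 244 - 48.

Final answer: 538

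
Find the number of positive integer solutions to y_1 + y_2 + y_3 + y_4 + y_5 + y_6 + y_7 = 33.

Substitute y'_i = y_i - 1 (so y'_i >= 0). Then sum y'_i = 33 - 7 = 26.
Stars and bars: C(26+7-1, 7-1) = C(32,6).

Final answer: C(32,6) = 906192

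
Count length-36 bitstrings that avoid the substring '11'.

Classify by the final bit: ...0 gives a(n-1) strings, ...01 gives a(n-2) strings. Thus a(n) = a(n-1) + a(n-2) with a(1)=2, a(2)=3.
Computing successive values: a(1)=2, a(2)=3, a(3)=5, a(4)=8, a(5)=13, a(6)=21, a(7)=34, a(8)=55, a(9)=89, a(10)=144, a(11)=233, a(12)=377, a(13)=610, a(14)=987, a(15)=1597, a(16)=2584, a(17)=4181, a(18)=6765, a(19)=10946, a(20)=17711, a(21)=28657, a(22)=46368, a(23)=75025, a(24)=121393, a(25)=196418, a(26)=317811, a(27)=514229, a(28)=832040, a(29)=1346269, a(30)=2178309, a(31)=3524578, a(32)=5702887, a(33)=9227465, a(34)=14930352, a(35)=24157817, a(36)=39088169.

Final answer: 39088169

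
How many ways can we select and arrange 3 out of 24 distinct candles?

P(24,3) = 24!/(24-3)! = 24!/21!.

Final answer: P(24,3) = 12144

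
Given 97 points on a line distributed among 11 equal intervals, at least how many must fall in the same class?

By pigeonhole with 97 objects and 11 categories: ceiling(97/11).

Final answer: 9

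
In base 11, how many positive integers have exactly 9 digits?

Leading digit: 10 options (nonzero). Other 8 digit(s): 11 options each.
Total: 10 x 11^8.

Final answer: 2143588810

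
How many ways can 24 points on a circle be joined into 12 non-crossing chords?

This is counted by the nth Catalan number C_n. Here n = 24/2 = 12.
Using C_0 = 1 and C_(k+1) = C_k x 2(2k+1)/(k+2), build up term by term: C_1=1, C_2=2, C_3=5, C_4=14, C_5=42, C_6=132, C_7=429, C_8=1430, C_9=4862, C_10=16796, C_11=58786, C_12=208012.

Final answer: C_{12} = 208012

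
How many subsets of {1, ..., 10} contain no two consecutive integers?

Let a(n) count such subsets of {1, ..., n}. Either n is excluded (a(n-1) ways) or n is included, forcing n-1 out (a(n-2) ways), so a(n) = a(n-1) + a(n-2) with a(1)=2, a(2)=3.
Building up term by term: a(1)=2, a(2)=3, a(3)=5, a(4)=8, a(5)=13, a(6)=21, a(7)=34, a(8)=55, a(9)=89, a(10)=144.

Final answer: 144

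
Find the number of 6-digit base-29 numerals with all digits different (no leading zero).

First digit: 28 (nonzero). Second: 28 (not first). Third: 27, etc.
Total: 28 x 28 x 27 x 26 x 25 x 24.

Final answer: 330220800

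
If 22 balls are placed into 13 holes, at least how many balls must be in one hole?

By the pigeonhole principle: ceiling(22/13).

Final answer: 2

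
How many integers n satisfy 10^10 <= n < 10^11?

These are the integers in [10^10, 10^11), so the count is 10^11 - 10^10 = 9 x 10^10.

Final answer: 90000000000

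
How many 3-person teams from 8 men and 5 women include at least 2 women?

Sum over valid woman counts:
C(5,2)C(8,1) = 80
C(5,3)C(8,0) = 10
Total: 80 + 10.

Final answer: 90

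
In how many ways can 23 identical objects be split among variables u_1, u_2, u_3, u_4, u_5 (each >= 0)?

Stars and bars with 23 stars and 4 bars:
C(23+5-1, 5-1) = C(27,4).

Final answer: C(27,4) = 17550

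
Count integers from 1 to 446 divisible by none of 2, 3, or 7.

|div by 2|=223, |div by 3|=148, |div by 7|=63.
|div by 2&3|=74, |div by 2&7|=31, |div by 3&7|=21, |div by all|=10.
By inclusion-exclusion, divisible by at least one: 223+148+63-74-31-21+10 = 318.
Not divisible by any: 446 - 318.

Final answer: 128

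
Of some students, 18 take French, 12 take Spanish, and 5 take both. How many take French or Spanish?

|A union B| = |A| + |B| - |A intersect B| = 18 + 12 - 5.

Final answer: 25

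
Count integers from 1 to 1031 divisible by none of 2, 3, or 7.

|div by 2|=515, |div by 3|=343, |div by 7|=147.
|div by 2&3|=171, |div by 2&7|=73, |div by 3&7|=49, |div by all|=24.
By inclusion-exclusion, divisible by at least one: 515+343+147-171-73-49+24 = 736.
Not divisible by any: 1031 - 736.

Final answer: 295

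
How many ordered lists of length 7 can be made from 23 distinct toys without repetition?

P(23,7) = 23!/(23-7)! = 23!/16!.

Final answer: P(23,7) = 1235591280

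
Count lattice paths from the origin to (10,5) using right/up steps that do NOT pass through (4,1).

Total paths to (10,5): C(15,5) = 3003.
Paths through (4,1): C(5,1) x C(10,4) = 1050.
Avoiding (4,1): 3003 - 1050.

Final answer: 1953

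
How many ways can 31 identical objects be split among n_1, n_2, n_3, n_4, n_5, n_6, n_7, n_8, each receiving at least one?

Substitute n'_i = n_i - 1 (so n'_i >= 0). Then sum n'_i = 31 - 8 = 23.
Stars and bars: C(23+8-1, 8-1) = C(30,7).

Final answer: C(30,7) = 2035800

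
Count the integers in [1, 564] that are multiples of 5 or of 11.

Multiples of 5: 112. Multiples of 11: 51. Of both (lcm=55): 10.
By inclusion-exclusion: 112 + 51 - 10.

Final answer: 153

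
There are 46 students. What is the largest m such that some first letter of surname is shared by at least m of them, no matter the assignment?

There are 26 possible values for first letter of surname. With 46 students and 26 categories, by pigeonhole: ceiling(46/26).

Final answer: 2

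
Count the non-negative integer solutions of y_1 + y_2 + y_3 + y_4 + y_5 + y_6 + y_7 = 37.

Stars and bars with 37 stars and 6 bars:
C(37+7-1, 7-1) = C(43,6).

Final answer: C(43,6) = 6096454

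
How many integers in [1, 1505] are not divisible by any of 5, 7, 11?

|div by 5|=301, |div by 7|=215, |div by 11|=136.
|div by 5&7|=43, |div by 5&11|=27, |div by 7&11|=19, |div by all|=3.
By inclusion-exclusion, divisible by at least one: 301+215+136-43-27-19+3 = 566.
Not divisible by any: 1505 - 566.

Final answer: 939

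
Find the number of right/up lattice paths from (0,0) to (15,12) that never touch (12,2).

Total paths to (15,12): C(27,12) = 17383860.
Paths through (12,2): C(14,2) x C(13,10) = 26026.
Avoiding (12,2): 17383860 - 26026.

Final answer: 17357834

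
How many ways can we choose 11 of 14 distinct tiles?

C(14,11) = 14!/(11! x 3!).

Final answer: \binom{14}{11} = 364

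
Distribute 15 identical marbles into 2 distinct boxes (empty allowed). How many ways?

Stars and bars: C(n+k-1, k-1) = C(16,1).

Final answer: C(16,1) = 16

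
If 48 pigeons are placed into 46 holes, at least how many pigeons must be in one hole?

By the pigeonhole principle: ceiling(48/46).

Final answer: 2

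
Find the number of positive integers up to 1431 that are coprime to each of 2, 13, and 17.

|div by 2|=715, |div by 13|=110, |div by 17|=84.
|div by 2&13|=55, |div by 2&17|=42, |div by 13&17|=6, |div by all|=3.
By inclusion-exclusion, divisible by at least one: 715+110+84-55-42-6+3 = 809.
Not divisible by any: 1431 - 809.

Final answer: 622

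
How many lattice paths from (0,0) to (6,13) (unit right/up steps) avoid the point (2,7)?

Total paths to (6,13): C(19,13) = 27132.
Paths through (2,7): C(9,7) x C(10,6) = 7560.
Avoiding (2,7): 27132 - 7560.

Final answer: 19572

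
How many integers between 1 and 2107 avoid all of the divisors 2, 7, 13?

|div by 2|=1053, |div by 7|=301, |div by 13|=162.
|div by 2&7|=150, |div by 2&13|=81, |div by 7&13|=23, |div by all|=11.
By inclusion-exclusion, divisible by at least one: 1053+301+162-150-81-23+11 = 1273.
Not divisible by any: 2107 - 1273.

Final answer: 834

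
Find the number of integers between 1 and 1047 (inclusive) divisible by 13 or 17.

Multiples of 13: 80. Multiples of 17: 61. Of both (lcm=221): 4.
By inclusion-exclusion: 80 + 61 - 4.

Final answer: 137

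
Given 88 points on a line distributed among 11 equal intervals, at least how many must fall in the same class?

By pigeonhole with 88 objects and 11 categories: ceiling(88/11).

Final answer: 8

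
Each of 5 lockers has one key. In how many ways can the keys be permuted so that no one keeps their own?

D(n) = (n-1)(D(n-1) + D(n-2)), D(0)=1, D(1)=0.
D(2) = 1 x (0 + 1) = 1
D(3) = 2 x (1 + 0) = 2
D(4) = 3 x (2 + 1) = 9
D(5) = 4 x (D(4) + D(3)) = 4 x (9 + 2)

Final answer: D(5) = 44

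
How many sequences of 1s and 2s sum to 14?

Let f(n) be the number of climbs. Removing the last move (1 or 2 steps) gives f(n) = f(n-1) + f(n-2); base cases f(1)=1, f(2)=2.
Building up term by term: f(1)=1, f(2)=2, f(3)=3, f(4)=5, f(5)=8, f(6)=13, f(7)=21, f(8)=34, f(9)=55, f(10)=89, f(11)=144, f(12)=233, f(13)=377, f(14)=610.

Final answer: 610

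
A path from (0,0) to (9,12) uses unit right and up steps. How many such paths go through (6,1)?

Paths (0,0)->(6,1): C(7,1) = 7.
Paths (6,1)->(9,12): C(14,11) = 364.
By multiplication principle: 7 x 364.

Final answer: 2548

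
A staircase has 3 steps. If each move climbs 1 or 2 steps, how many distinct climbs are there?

Let f(n) count the ways. The last step is size 1 or 2, so f(n) = f(n-1) + f(n-2) with f(1)=1, f(2)=2.
Building up term by term: f(1)=1, f(2)=2, f(3)=3.

Final answer: 3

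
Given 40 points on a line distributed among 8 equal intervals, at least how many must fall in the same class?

By pigeonhole with 40 objects and 8 categories: ceiling(40/8).

Final answer: 5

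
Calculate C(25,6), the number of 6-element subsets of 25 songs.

C(25,6) = 25!/(6! x (25-6)!).

Final answer: C(25,6) = 177100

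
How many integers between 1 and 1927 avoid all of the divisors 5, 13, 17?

|div by 5|=385, |div by 13|=148, |div by 17|=113.
|div by 5&13|=29, |div by 5&17|=22, |div by 13&17|=8, |div by all|=1.
By inclusion-exclusion, divisible by at least one: 385+148+113-29-22-8+1 = 588.
Not divisible by any: 1927 - 588.

Final answer: 1339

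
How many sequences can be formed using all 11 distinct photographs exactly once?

The number of ways to arrange 11 distinct objects is 11!.

Final answer: 11! = 39916800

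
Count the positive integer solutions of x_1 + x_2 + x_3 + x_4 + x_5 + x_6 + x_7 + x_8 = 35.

Substitute x'_i = x_i - 1 (so x'_i >= 0). Then sum x'_i = 35 - 8 = 27.
Stars and bars: C(27+8-1, 8-1) = C(34,7).

Final answer: C(34,7) = 5379616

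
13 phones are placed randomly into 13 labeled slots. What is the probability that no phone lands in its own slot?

D(n) = (n-1)(D(n-1) + D(n-2)), D(0)=1, D(1)=0.
Building up: D(2)=1, D(3)=2, D(4)=9, D(5)=44, D(6)=265, D(7)=1854, D(8)=14833, D(9)=133496, D(10)=1334961, D(11)=14684570, D(12)=176214841, D(13)=2290792932.
Total arrangements: 13! = 6227020800.
Probability = D(13)/13! = 63633137/172972800.

Final answer: D(13)/13! = 2290792932/6227020800 = 0.367879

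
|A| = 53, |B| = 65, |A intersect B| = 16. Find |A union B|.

|A union B| = |A| + |B| - |A intersect B| = 53 + 65 - 16.

Final answer: 102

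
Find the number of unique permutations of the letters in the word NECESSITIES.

Letters (C:1, E:3, I:2, N:1, S:3, T:1). Total letters: 11.
Permutations = 11!/(3! x 3! x 2!).

Final answer: 554400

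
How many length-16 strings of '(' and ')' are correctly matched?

This is counted by the nth Catalan number C_n. Here n = 8 (pairs).
C_n = C(2n,n)/(n+1), so C_{8} = C(16,8)/9 = 12870/9.

Final answer: C_{8} = 1430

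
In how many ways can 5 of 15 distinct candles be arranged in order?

P(15,5) = 15!/(15-5)! = 15!/10!.

Final answer: P(15,5) = 360360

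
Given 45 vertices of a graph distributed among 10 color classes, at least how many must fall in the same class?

By pigeonhole with 45 objects and 10 categories: ceiling(45/10).

Final answer: 5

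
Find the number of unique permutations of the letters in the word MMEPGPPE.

Letters (E:2, G:1, M:2, P:3). Total letters: 8.
Permutations = 8!/(3! x 2! x 2!).

Final answer: 1680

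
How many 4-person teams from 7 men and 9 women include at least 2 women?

Sum over valid woman counts:
C(9,2)C(7,2) = 756
C(9,3)C(7,1) = 588
C(9,4)C(7,0) = 126
Total: 756 + 588 + 126.

Final answer: 1470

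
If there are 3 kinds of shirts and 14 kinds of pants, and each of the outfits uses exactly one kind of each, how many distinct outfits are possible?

By the multiplication principle: 3 x 14.

Final answer: 42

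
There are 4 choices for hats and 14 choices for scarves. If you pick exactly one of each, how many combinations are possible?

By the multiplication principle: 4 x 14.

Final answer: 56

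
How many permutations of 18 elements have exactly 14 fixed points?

Choose which 14 elements are fixed: C(18,14) = 3060.
Derange the remaining 4 using D(j) = (j-1)(D(j-1) + D(j-2)), D(0)=1, D(1)=0: D(2)=1, D(3)=2, D(4)=9.
Total: 3060 x 9.

Final answer: C(18,14) D(4) = 27540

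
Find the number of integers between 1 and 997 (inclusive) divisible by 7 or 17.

Multiples of 7: 142. Multiples of 17: 58. Of both (lcm=119): 8.
By inclusion-exclusion: 142 + 58 - 8.

Final answer: 192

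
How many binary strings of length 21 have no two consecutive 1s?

Classify by the final bit: ...0 gives a(n-1) strings, ...01 gives a(n-2) strings. Thus a(n) = a(n-1) + a(n-2) with a(1)=2, a(2)=3.
Computing successive values: a(1)=2, a(2)=3, a(3)=5, a(4)=8, a(5)=13, a(6)=21, a(7)=34, a(8)=55, a(9)=89, a(10)=144, a(11)=233, a(12)=377, a(13)=610, a(14)=987, a(15)=1597, a(16)=2584, a(17)=4181, a(18)=6765, a(19)=10946, a(20)=17711, a(21)=28657.

Final answer: 28657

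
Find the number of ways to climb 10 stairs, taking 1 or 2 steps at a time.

Let f(n) count the ways. The last step is size 1 or 2, so f(n) = f(n-1) + f(n-2) with f(1)=1, f(2)=2.
Building up term by term: f(1)=1, f(2)=2, f(3)=3, f(4)=5, f(5)=8, f(6)=13, f(7)=21, f(8)=34, f(9)=55, f(10)=89.

Final answer: 89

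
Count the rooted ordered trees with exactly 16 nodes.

This is counted by the nth Catalan number C_n. Here n = 16 - 1 = 15.
Using C_0 = 1 and C_(k+1) = C_k x 2(2k+1)/(k+2), build up term by term: C_1=1, C_2=2, C_3=5, C_4=14, C_5=42, C_6=132, C_7=429, C_8=1430, C_9=4862, C_10=16796, C_11=58786, C_12=208012, C_13=742900, C_14=2674440, C_15=9694845.

Final answer: C_{15} = 9694845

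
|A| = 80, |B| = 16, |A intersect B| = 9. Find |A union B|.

|A union B| = |A| + |B| - |A intersect B| = 80 + 16 - 9.

Final answer: 87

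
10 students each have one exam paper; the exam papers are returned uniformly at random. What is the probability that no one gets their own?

Use the recurrence D(n) = (n-1)(D(n-1) + D(n-2)) with D(0)=1, D(1)=0.
Building up: D(2)=1, D(3)=2, D(4)=9, D(5)=44, D(6)=265, D(7)=1854, D(8)=14833, D(9)=133496, D(10)=1334961.
Total arrangements: 10! = 3628800.
Probability = D(10)/10! = 16481/44800.

Final answer: D(10)/10! = 1334961/3628800 = 0.367879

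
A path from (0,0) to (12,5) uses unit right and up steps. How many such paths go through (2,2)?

Paths (0,0)->(2,2): C(4,2) = 6.
Paths (2,2)->(12,5): C(13,3) = 286.
By multiplication principle: 6 x 286.

Final answer: 1716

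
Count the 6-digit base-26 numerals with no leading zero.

These are the integers in [26^5, 26^6), so the count is 26^6 - 26^5 = 25 x 26^5.

Final answer: 297034400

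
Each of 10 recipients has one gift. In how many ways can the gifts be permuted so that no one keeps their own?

Use the recurrence D(n) = (n-1)(D(n-1) + D(n-2)) with D(0)=1, D(1)=0.
D(2) = 1 x (0 + 1) = 1
D(3) = 2 x (1 + 0) = 2
D(4) = 3 x (2 + 1) = 9
D(5) = 4 x (9 + 2) = 44
D(6) = 5 x (44 + 9) = 265
D(7) = 6 x (265 + 44) = 1854
D(8) = 7 x (1854 + 265) = 14833
D(9) = 8 x (14833 + 1854) = 133496
D(10) = 9 x (D(9) + D(8)) = 9 x (133496 + 14833)

Final answer: D(10) = 1334961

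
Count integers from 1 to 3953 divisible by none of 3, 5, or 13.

|div by 3|=1317, |div by 5|=790, |div by 13|=304.
|div by 3&5|=263, |div by 3&13|=101, |div by 5&13|=60, |div by all|=20.
By inclusion-exclusion, divisible by at least one: 1317+790+304-263-101-60+20 = 2007.
Not divisible by any: 3953 - 2007.

Final answer: 1946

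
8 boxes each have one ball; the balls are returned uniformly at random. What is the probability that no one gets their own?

Derangements satisfy D(n) = (n-1)(D(n-1) + D(n-2)), starting from D(0)=1, D(1)=0.
Building up: D(2)=1, D(3)=2, D(4)=9, D(5)=44, D(6)=265, D(7)=1854, D(8)=14833.
Total arrangements: 8! = 40320.
Probability = D(8)/8! = 2119/5760.

Final answer: D(8)/8! = 14833/40320 = 0.367882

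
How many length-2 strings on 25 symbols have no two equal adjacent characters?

First character: 25 choices. Each subsequent: 24 choices (must differ from the previous one).
Total: 25 x 24^1.

Final answer: 25 x 24^{1} = 600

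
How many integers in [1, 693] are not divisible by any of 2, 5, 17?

|div by 2|=346, |div by 5|=138, |div by 17|=40.
|div by 2&5|=69, |div by 2&17|=20, |div by 5&17|=8, |div by all|=4.
By inclusion-exclusion, divisible by at least one: 346+138+40-69-20-8+4 = 431.
Not divisible by any: 693 - 431.

Final answer: 262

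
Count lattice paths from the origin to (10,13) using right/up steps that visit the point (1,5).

Paths (0,0)->(1,5): C(6,5) = 6.
Paths (1,5)->(10,13): C(17,8) = 24310.
By multiplication principle: 6 x 24310.

Final answer: 145860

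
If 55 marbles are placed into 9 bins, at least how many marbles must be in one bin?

By the pigeonhole principle: ceiling(55/9).

Final answer: 7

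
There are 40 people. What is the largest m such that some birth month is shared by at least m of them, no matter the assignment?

There are 12 possible values for birth month. With 40 people and 12 categories, by pigeonhole: ceiling(40/12).

Final answer: 4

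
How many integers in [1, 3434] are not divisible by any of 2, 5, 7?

|div by 2|=1717, |div by 5|=686, |div by 7|=490.
|div by 2&5|=343, |div by 2&7|=245, |div by 5&7|=98, |div by all|=49.
By inclusion-exclusion, divisible by at least one: 1717+686+490-343-245-98+49 = 2256.
Not divisible by any: 3434 - 2256.

Final answer: 1178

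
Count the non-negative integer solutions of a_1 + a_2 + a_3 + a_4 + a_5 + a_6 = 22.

Stars and bars with 22 stars and 5 bars:
C(22+6-1, 6-1) = C(27,5).

Final answer: C(27,5) = 80730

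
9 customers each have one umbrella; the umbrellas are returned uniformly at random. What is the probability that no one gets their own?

D(n) = (n-1)(D(n-1) + D(n-2)), D(0)=1, D(1)=0.
Building up: D(2)=1, D(3)=2, D(4)=9, D(5)=44, D(6)=265, D(7)=1854, D(8)=14833, D(9)=133496.
Total arrangements: 9! = 362880.
Probability = D(9)/9! = 16687/45360.

Final answer: D(9)/9! = 133496/362880 = 0.367879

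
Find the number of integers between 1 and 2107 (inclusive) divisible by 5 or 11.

Multiples of 5: 421. Multiples of 11: 191. Of both (lcm=55): 38.
By inclusion-exclusion: 421 + 191 - 38.

Final answer: 574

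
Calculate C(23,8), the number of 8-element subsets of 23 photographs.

C(23,8) = 23!/(8! x (23-8)!).

Final answer: C(23,8) = 490314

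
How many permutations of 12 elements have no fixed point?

Derangements satisfy D(n) = (n-1)(D(n-1) + D(n-2)), starting from D(0)=1, D(1)=0.
Building up: D(2)=1, D(3)=2, D(4)=9, D(5)=44, D(6)=265, D(7)=1854, D(8)=14833, D(9)=133496, D(10)=1334961, D(11)=14684570.
D(12) = 11 x (D(11) + D(10)) = 11 x (14684570 + 1334961).

Final answer: D(12) = 176214841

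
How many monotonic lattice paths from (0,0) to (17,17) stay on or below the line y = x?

Total monotonic paths to (17,17): C(34,17) = 2333606220.
By the reflection principle, paths that go above the diagonal number C(34,18) = 2203961430.
Valid Dyck paths: 2333606220 - 2203961430.
(These counts are the Catalan numbers.)

Final answer: C_{17} = 129644790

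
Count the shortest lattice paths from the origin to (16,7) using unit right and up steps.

Each path has 16 right steps and 7 up steps in some order (23 steps total).
Choose which 7 of the 23 steps are up: C(23,7).

Final answer: C(23,7) = 245157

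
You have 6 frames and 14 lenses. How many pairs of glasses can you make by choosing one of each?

By the multiplication principle: 6 x 14.

Final answer: 84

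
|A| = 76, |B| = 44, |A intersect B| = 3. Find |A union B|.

|A union B| = |A| + |B| - |A intersect B| = 76 + 44 - 3.

Final answer: 117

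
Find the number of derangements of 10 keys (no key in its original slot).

D(n) = (n-1)(D(n-1) + D(n-2)), D(0)=1, D(1)=0.
D(2) = 1 x (0 + 1) = 1
D(3) = 2 x (1 + 0) = 2
D(4) = 3 x (2 + 1) = 9
D(5) = 4 x (9 + 2) = 44
D(6) = 5 x (44 + 9) = 265
D(7) = 6 x (265 + 44) = 1854
D(8) = 7 x (1854 + 265) = 14833
D(9) = 8 x (14833 + 1854) = 133496
D(10) = 9 x (D(9) + D(8)) = 9 x (133496 + 14833)

Final answer: D(10) = 1334961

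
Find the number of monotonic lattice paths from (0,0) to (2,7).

Each path has 2 right steps and 7 up steps in some order (9 steps total).
Choose which 7 of the 9 steps are up: C(9,7).

Final answer: C(9,7) = 36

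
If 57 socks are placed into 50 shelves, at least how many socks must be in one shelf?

By the pigeonhole principle: ceiling(57/50).

Final answer: 2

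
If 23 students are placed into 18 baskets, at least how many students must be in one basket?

By the pigeonhole principle: ceiling(23/18).

Final answer: 2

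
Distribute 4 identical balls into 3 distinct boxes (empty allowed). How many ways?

Stars and bars: C(n+k-1, k-1) = C(6,2).

Final answer: C(6,2) = 15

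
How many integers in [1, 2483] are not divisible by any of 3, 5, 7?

|div by 3|=827, |div by 5|=496, |div by 7|=354.
|div by 3&5|=165, |div by 3&7|=118, |div by 5&7|=70, |div by all|=23.
By inclusion-exclusion, divisible by at least one: 827+496+354-165-118-70+23 = 1347.
Not divisible by any: 2483 - 1347.

Final answer: 1136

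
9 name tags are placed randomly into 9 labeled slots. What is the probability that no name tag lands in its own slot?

Use the recurrence D(n) = (n-1)(D(n-1) + D(n-2)) with D(0)=1, D(1)=0.
Building up: D(2)=1, D(3)=2, D(4)=9, D(5)=44, D(6)=265, D(7)=1854, D(8)=14833, D(9)=133496.
Total arrangements: 9! = 362880.
Probability = D(9)/9! = 16687/45360.

Final answer: D(9)/9! = 133496/362880 = 0.367879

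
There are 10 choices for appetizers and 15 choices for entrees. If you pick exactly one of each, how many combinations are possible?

By the multiplication principle: 10 x 15.

Final answer: 150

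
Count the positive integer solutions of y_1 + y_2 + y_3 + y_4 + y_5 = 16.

Substitute y'_i = y_i - 1 (so y'_i >= 0). Then sum y'_i = 16 - 5 = 11.
Stars and bars: C(11+5-1, 5-1) = C(15,4).

Final answer: C(15,4) = 1365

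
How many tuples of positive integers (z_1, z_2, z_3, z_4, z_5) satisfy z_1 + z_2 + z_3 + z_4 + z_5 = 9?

Substitute z'_i = z_i - 1 (so z'_i >= 0). Then sum z'_i = 9 - 5 = 4.
Stars and bars: C(4+5-1, 5-1) = C(8,4).

Final answer: C(8,4) = 70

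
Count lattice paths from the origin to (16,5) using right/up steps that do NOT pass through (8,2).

Total paths to (16,5): C(21,5) = 20349.
Paths through (8,2): C(10,2) x C(11,3) = 7425.
Avoiding (8,2): 20349 - 7425.

Final answer: 12924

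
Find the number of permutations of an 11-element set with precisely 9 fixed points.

Choose which 9 elements are fixed: C(11,9) = 55.
Derange the remaining 2 using D(j) = (j-1)(D(j-1) + D(j-2)), D(0)=1, D(1)=0: D(2)=1.
Total: 55 x 1.

Final answer: C(11,9) D(2) = 55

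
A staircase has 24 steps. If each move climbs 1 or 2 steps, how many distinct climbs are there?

Condition on the final move: it is a 1-step (f(n-1) ways to get there) or a 2-step (f(n-2) ways), so f(n) = f(n-1) + f(n-2), with f(1)=1, f(2)=2.
Iterating the recurrence: f(1)=1, f(2)=2, f(3)=3, f(4)=5, f(5)=8, f(6)=13, f(7)=21, f(8)=34, f(9)=55, f(10)=89, f(11)=144, f(12)=233, f(13)=377, f(14)=610, f(15)=987, f(16)=1597, f(17)=2584, f(18)=4181, f(19)=6765, f(20)=10946, f(21)=17711, f(22)=28657, f(23)=46368, f(24)=75025.

Final answer: 75025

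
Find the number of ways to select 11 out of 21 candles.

C(21,11) = 21!/(11! x 10!).

Final answer: \binom{21}{11} = 352716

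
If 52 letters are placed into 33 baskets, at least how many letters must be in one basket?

By the pigeonhole principle: ceiling(52/33).

Final answer: 2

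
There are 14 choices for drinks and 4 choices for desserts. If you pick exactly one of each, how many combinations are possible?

By the multiplication principle: 14 x 4.

Final answer: 56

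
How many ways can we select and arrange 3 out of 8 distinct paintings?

P(8,3) = 8!/(8-3)! = 8!/5!.

Final answer: P(8,3) = 336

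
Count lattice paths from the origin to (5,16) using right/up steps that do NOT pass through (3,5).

Total paths to (5,16): C(21,16) = 20349.
Paths through (3,5): C(8,5) x C(13,11) = 4368.
Avoiding (3,5): 20349 - 4368.

Final answer: 15981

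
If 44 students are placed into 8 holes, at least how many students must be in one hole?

By the pigeonhole principle: ceiling(44/8).

Final answer: 6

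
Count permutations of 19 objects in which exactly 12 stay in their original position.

Choose which 12 elements are fixed: C(19,12) = 50388.
Derange the remaining 7 using D(j) = (j-1)(D(j-1) + D(j-2)), D(0)=1, D(1)=0: D(2)=1, D(3)=2, D(4)=9, D(5)=44, D(6)=265, D(7)=1854.
Total: 50388 x 1854.

Final answer: C(19,12) D(7) = 93419352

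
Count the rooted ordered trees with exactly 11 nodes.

The structures are counted by the Catalan number C_n. Here n = 11 - 1 = 10.
C_n = C(2n,n) - C(2n,n+1), so C_{10} = C(20,10) - C(20,11) = 184756 - 167960.

Final answer: C_{10} = 16796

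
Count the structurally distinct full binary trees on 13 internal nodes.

The structures are counted by the Catalan number C_n. Here n = 13.
C_n = C(2n,n) - C(2n,n+1), so C_{13} = C(26,13) - C(26,14) = 10400600 - 9657700.

Final answer: C_{13} = 742900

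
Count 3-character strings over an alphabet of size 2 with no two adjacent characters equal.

First character: 2 choices. Each subsequent: 1 choices (must differ from the previous one).
Total: 2 x 1^2.

Final answer: 2 x 1^{2} = 2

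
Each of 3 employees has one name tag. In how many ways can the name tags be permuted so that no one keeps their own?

Use the recurrence D(n) = (n-1)(D(n-1) + D(n-2)) with D(0)=1, D(1)=0.
D(2) = 1 x (0 + 1) = 1
D(3) = 2 x (D(2) + D(1)) = 2 x (1 + 0)

Final answer: D(3) = 2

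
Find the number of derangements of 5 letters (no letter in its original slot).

D(n) = (n-1)(D(n-1) + D(n-2)), D(0)=1, D(1)=0.
D(2) = 1 x (0 + 1) = 1
D(3) = 2 x (1 + 0) = 2
D(4) = 3 x (2 + 1) = 9
D(5) = 4 x (D(4) + D(3)) = 4 x (9 + 2)

Final answer: D(5) = 44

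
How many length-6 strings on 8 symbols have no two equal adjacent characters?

Let g(n) count such strings. g(1) = 8, and each valid string of length n-1 extends in 7 ways (any symbol but the last), so g(n) = 7 g(n-1).
Total: g(6) = 8 x 7^5.

Final answer: 8 x 7^{5} = 134456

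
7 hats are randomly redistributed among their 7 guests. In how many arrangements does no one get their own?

Use the recurrence D(n) = (n-1)(D(n-1) + D(n-2)) with D(0)=1, D(1)=0.
D(2) = 1 x (0 + 1) = 1
D(3) = 2 x (1 + 0) = 2
D(4) = 3 x (2 + 1) = 9
D(5) = 4 x (9 + 2) = 44
D(6) = 5 x (44 + 9) = 265
D(7) = 6 x (D(6) + D(5)) = 6 x (265 + 44)

Final answer: D(7) = 1854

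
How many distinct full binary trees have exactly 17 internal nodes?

The structures are counted by the Catalan number C_n. Here n = 17.
C_n = C(2n,n) - C(2n,n+1), so C_{17} = C(34,17) - C(34,18) = 2333606220 - 2203961430.

Final answer: C_{17} = 129644790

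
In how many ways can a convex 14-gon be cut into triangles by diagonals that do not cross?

The structures are counted by the Catalan number C_n. Here n = 14 - 2 = 12.
C_n = C(2n,n)/(n+1), so C_{12} = C(24,12)/13 = 2704156/13.

Final answer: C_{12} = 208012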